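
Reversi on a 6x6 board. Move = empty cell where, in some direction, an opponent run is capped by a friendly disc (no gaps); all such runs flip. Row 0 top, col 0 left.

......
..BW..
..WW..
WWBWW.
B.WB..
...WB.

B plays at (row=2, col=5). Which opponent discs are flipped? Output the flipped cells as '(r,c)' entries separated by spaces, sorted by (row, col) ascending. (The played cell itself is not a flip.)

Dir NW: first cell '.' (not opp) -> no flip
Dir N: first cell '.' (not opp) -> no flip
Dir NE: edge -> no flip
Dir W: first cell '.' (not opp) -> no flip
Dir E: edge -> no flip
Dir SW: opp run (3,4) capped by B -> flip
Dir S: first cell '.' (not opp) -> no flip
Dir SE: edge -> no flip

Answer: (3,4)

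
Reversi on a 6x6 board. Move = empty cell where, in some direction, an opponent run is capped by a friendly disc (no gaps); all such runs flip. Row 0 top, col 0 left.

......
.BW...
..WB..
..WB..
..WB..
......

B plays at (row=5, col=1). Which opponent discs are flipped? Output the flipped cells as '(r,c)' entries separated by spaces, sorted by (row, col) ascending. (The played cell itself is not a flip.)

Dir NW: first cell '.' (not opp) -> no flip
Dir N: first cell '.' (not opp) -> no flip
Dir NE: opp run (4,2) capped by B -> flip
Dir W: first cell '.' (not opp) -> no flip
Dir E: first cell '.' (not opp) -> no flip
Dir SW: edge -> no flip
Dir S: edge -> no flip
Dir SE: edge -> no flip

Answer: (4,2)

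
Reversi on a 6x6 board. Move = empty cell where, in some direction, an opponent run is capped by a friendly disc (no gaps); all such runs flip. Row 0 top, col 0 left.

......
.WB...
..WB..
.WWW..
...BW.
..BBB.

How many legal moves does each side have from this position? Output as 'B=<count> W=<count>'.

Answer: B=7 W=5

Derivation:
-- B to move --
(0,0): no bracket -> illegal
(0,1): no bracket -> illegal
(0,2): no bracket -> illegal
(1,0): flips 1 -> legal
(1,3): no bracket -> illegal
(2,0): no bracket -> illegal
(2,1): flips 2 -> legal
(2,4): no bracket -> illegal
(3,0): no bracket -> illegal
(3,4): flips 1 -> legal
(3,5): flips 1 -> legal
(4,0): no bracket -> illegal
(4,1): flips 1 -> legal
(4,2): flips 2 -> legal
(4,5): flips 1 -> legal
(5,5): no bracket -> illegal
B mobility = 7
-- W to move --
(0,1): no bracket -> illegal
(0,2): flips 1 -> legal
(0,3): no bracket -> illegal
(1,3): flips 2 -> legal
(1,4): flips 1 -> legal
(2,1): no bracket -> illegal
(2,4): flips 1 -> legal
(3,4): no bracket -> illegal
(4,1): no bracket -> illegal
(4,2): flips 1 -> legal
(4,5): no bracket -> illegal
(5,1): no bracket -> illegal
(5,5): no bracket -> illegal
W mobility = 5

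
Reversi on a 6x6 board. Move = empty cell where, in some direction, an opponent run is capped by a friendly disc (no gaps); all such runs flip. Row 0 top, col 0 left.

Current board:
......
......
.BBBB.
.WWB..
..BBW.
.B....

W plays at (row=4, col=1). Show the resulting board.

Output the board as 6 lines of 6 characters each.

Place W at (4,1); scan 8 dirs for brackets.
Dir NW: first cell '.' (not opp) -> no flip
Dir N: first cell 'W' (not opp) -> no flip
Dir NE: first cell 'W' (not opp) -> no flip
Dir W: first cell '.' (not opp) -> no flip
Dir E: opp run (4,2) (4,3) capped by W -> flip
Dir SW: first cell '.' (not opp) -> no flip
Dir S: opp run (5,1), next=edge -> no flip
Dir SE: first cell '.' (not opp) -> no flip
All flips: (4,2) (4,3)

Answer: ......
......
.BBBB.
.WWB..
.WWWW.
.B....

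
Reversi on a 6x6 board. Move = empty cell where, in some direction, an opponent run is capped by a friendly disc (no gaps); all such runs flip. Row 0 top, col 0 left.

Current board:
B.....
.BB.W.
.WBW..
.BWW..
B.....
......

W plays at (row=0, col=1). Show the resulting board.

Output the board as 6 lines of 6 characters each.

Place W at (0,1); scan 8 dirs for brackets.
Dir NW: edge -> no flip
Dir N: edge -> no flip
Dir NE: edge -> no flip
Dir W: opp run (0,0), next=edge -> no flip
Dir E: first cell '.' (not opp) -> no flip
Dir SW: first cell '.' (not opp) -> no flip
Dir S: opp run (1,1) capped by W -> flip
Dir SE: opp run (1,2) capped by W -> flip
All flips: (1,1) (1,2)

Answer: BW....
.WW.W.
.WBW..
.BWW..
B.....
......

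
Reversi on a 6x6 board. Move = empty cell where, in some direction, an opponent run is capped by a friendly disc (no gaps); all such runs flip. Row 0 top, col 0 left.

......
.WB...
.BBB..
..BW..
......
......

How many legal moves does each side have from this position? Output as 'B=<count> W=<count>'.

-- B to move --
(0,0): flips 1 -> legal
(0,1): flips 1 -> legal
(0,2): no bracket -> illegal
(1,0): flips 1 -> legal
(2,0): no bracket -> illegal
(2,4): no bracket -> illegal
(3,4): flips 1 -> legal
(4,2): no bracket -> illegal
(4,3): flips 1 -> legal
(4,4): flips 1 -> legal
B mobility = 6
-- W to move --
(0,1): no bracket -> illegal
(0,2): no bracket -> illegal
(0,3): no bracket -> illegal
(1,0): no bracket -> illegal
(1,3): flips 2 -> legal
(1,4): no bracket -> illegal
(2,0): no bracket -> illegal
(2,4): no bracket -> illegal
(3,0): no bracket -> illegal
(3,1): flips 2 -> legal
(3,4): no bracket -> illegal
(4,1): no bracket -> illegal
(4,2): no bracket -> illegal
(4,3): no bracket -> illegal
W mobility = 2

Answer: B=6 W=2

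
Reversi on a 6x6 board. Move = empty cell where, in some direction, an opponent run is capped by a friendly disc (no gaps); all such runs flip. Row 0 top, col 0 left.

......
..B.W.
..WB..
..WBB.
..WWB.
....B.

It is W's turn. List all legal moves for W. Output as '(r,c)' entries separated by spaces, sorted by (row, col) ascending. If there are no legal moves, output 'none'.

Answer: (0,2) (1,3) (2,4) (2,5) (3,5) (4,5) (5,5)

Derivation:
(0,1): no bracket -> illegal
(0,2): flips 1 -> legal
(0,3): no bracket -> illegal
(1,1): no bracket -> illegal
(1,3): flips 2 -> legal
(2,1): no bracket -> illegal
(2,4): flips 2 -> legal
(2,5): flips 1 -> legal
(3,5): flips 2 -> legal
(4,5): flips 1 -> legal
(5,3): no bracket -> illegal
(5,5): flips 2 -> legal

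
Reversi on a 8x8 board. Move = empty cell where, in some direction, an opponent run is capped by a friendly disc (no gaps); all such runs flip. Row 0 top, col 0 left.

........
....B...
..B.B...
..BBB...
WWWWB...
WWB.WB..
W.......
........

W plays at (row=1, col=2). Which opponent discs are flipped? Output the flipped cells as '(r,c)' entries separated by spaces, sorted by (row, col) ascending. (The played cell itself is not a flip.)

Dir NW: first cell '.' (not opp) -> no flip
Dir N: first cell '.' (not opp) -> no flip
Dir NE: first cell '.' (not opp) -> no flip
Dir W: first cell '.' (not opp) -> no flip
Dir E: first cell '.' (not opp) -> no flip
Dir SW: first cell '.' (not opp) -> no flip
Dir S: opp run (2,2) (3,2) capped by W -> flip
Dir SE: first cell '.' (not opp) -> no flip

Answer: (2,2) (3,2)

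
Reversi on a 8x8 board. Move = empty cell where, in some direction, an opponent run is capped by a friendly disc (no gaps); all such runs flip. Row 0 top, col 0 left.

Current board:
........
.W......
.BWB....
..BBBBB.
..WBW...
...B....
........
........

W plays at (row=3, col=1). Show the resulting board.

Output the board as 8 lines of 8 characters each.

Answer: ........
.W......
.WWB....
.WBBBBB.
..WBW...
...B....
........
........

Derivation:
Place W at (3,1); scan 8 dirs for brackets.
Dir NW: first cell '.' (not opp) -> no flip
Dir N: opp run (2,1) capped by W -> flip
Dir NE: first cell 'W' (not opp) -> no flip
Dir W: first cell '.' (not opp) -> no flip
Dir E: opp run (3,2) (3,3) (3,4) (3,5) (3,6), next='.' -> no flip
Dir SW: first cell '.' (not opp) -> no flip
Dir S: first cell '.' (not opp) -> no flip
Dir SE: first cell 'W' (not opp) -> no flip
All flips: (2,1)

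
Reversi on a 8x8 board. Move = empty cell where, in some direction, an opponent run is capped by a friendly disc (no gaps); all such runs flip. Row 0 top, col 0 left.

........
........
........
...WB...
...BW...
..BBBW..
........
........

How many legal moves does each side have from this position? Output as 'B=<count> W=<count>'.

Answer: B=5 W=7

Derivation:
-- B to move --
(2,2): no bracket -> illegal
(2,3): flips 1 -> legal
(2,4): no bracket -> illegal
(3,2): flips 1 -> legal
(3,5): flips 1 -> legal
(4,2): no bracket -> illegal
(4,5): flips 1 -> legal
(4,6): no bracket -> illegal
(5,6): flips 1 -> legal
(6,4): no bracket -> illegal
(6,5): no bracket -> illegal
(6,6): no bracket -> illegal
B mobility = 5
-- W to move --
(2,3): no bracket -> illegal
(2,4): flips 1 -> legal
(2,5): no bracket -> illegal
(3,2): no bracket -> illegal
(3,5): flips 1 -> legal
(4,1): no bracket -> illegal
(4,2): flips 1 -> legal
(4,5): no bracket -> illegal
(5,1): flips 3 -> legal
(6,1): no bracket -> illegal
(6,2): flips 1 -> legal
(6,3): flips 2 -> legal
(6,4): flips 1 -> legal
(6,5): no bracket -> illegal
W mobility = 7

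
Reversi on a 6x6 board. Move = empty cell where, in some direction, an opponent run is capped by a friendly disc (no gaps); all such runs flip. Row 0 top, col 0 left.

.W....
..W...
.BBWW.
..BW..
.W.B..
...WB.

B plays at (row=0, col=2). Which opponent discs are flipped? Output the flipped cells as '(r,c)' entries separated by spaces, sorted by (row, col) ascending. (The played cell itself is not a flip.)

Dir NW: edge -> no flip
Dir N: edge -> no flip
Dir NE: edge -> no flip
Dir W: opp run (0,1), next='.' -> no flip
Dir E: first cell '.' (not opp) -> no flip
Dir SW: first cell '.' (not opp) -> no flip
Dir S: opp run (1,2) capped by B -> flip
Dir SE: first cell '.' (not opp) -> no flip

Answer: (1,2)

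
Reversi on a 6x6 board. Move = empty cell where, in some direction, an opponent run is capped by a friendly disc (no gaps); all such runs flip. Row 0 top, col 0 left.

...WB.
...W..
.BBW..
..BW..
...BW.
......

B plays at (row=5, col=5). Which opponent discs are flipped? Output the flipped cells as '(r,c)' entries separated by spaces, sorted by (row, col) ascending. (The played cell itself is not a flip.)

Answer: (3,3) (4,4)

Derivation:
Dir NW: opp run (4,4) (3,3) capped by B -> flip
Dir N: first cell '.' (not opp) -> no flip
Dir NE: edge -> no flip
Dir W: first cell '.' (not opp) -> no flip
Dir E: edge -> no flip
Dir SW: edge -> no flip
Dir S: edge -> no flip
Dir SE: edge -> no flip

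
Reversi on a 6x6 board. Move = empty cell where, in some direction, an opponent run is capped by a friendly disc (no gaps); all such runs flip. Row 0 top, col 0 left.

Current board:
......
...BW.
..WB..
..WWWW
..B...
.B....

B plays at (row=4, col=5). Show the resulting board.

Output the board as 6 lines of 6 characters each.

Answer: ......
...BW.
..WB..
..WWBW
..B..B
.B....

Derivation:
Place B at (4,5); scan 8 dirs for brackets.
Dir NW: opp run (3,4) capped by B -> flip
Dir N: opp run (3,5), next='.' -> no flip
Dir NE: edge -> no flip
Dir W: first cell '.' (not opp) -> no flip
Dir E: edge -> no flip
Dir SW: first cell '.' (not opp) -> no flip
Dir S: first cell '.' (not opp) -> no flip
Dir SE: edge -> no flip
All flips: (3,4)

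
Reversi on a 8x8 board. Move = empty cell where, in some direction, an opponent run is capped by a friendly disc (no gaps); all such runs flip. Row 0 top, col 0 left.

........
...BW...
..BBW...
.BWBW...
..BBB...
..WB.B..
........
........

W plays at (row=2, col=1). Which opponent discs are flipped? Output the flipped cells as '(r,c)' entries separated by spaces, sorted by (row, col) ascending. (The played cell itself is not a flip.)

Dir NW: first cell '.' (not opp) -> no flip
Dir N: first cell '.' (not opp) -> no flip
Dir NE: first cell '.' (not opp) -> no flip
Dir W: first cell '.' (not opp) -> no flip
Dir E: opp run (2,2) (2,3) capped by W -> flip
Dir SW: first cell '.' (not opp) -> no flip
Dir S: opp run (3,1), next='.' -> no flip
Dir SE: first cell 'W' (not opp) -> no flip

Answer: (2,2) (2,3)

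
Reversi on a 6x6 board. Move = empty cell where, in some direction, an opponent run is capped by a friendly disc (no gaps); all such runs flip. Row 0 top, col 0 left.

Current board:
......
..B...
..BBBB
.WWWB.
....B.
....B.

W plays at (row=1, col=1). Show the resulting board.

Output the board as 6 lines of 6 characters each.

Place W at (1,1); scan 8 dirs for brackets.
Dir NW: first cell '.' (not opp) -> no flip
Dir N: first cell '.' (not opp) -> no flip
Dir NE: first cell '.' (not opp) -> no flip
Dir W: first cell '.' (not opp) -> no flip
Dir E: opp run (1,2), next='.' -> no flip
Dir SW: first cell '.' (not opp) -> no flip
Dir S: first cell '.' (not opp) -> no flip
Dir SE: opp run (2,2) capped by W -> flip
All flips: (2,2)

Answer: ......
.WB...
..WBBB
.WWWB.
....B.
....B.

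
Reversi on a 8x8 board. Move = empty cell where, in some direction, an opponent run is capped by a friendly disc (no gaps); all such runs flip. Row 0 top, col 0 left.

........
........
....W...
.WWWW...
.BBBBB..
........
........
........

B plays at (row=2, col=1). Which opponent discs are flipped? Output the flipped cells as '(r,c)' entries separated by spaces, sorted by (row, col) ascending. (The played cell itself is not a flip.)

Dir NW: first cell '.' (not opp) -> no flip
Dir N: first cell '.' (not opp) -> no flip
Dir NE: first cell '.' (not opp) -> no flip
Dir W: first cell '.' (not opp) -> no flip
Dir E: first cell '.' (not opp) -> no flip
Dir SW: first cell '.' (not opp) -> no flip
Dir S: opp run (3,1) capped by B -> flip
Dir SE: opp run (3,2) capped by B -> flip

Answer: (3,1) (3,2)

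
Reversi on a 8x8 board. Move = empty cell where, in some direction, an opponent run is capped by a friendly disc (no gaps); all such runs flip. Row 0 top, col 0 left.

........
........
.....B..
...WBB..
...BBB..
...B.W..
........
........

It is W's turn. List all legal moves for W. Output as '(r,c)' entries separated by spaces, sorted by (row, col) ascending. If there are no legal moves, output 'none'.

Answer: (1,5) (3,6) (6,3)

Derivation:
(1,4): no bracket -> illegal
(1,5): flips 3 -> legal
(1,6): no bracket -> illegal
(2,3): no bracket -> illegal
(2,4): no bracket -> illegal
(2,6): no bracket -> illegal
(3,2): no bracket -> illegal
(3,6): flips 2 -> legal
(4,2): no bracket -> illegal
(4,6): no bracket -> illegal
(5,2): no bracket -> illegal
(5,4): no bracket -> illegal
(5,6): no bracket -> illegal
(6,2): no bracket -> illegal
(6,3): flips 2 -> legal
(6,4): no bracket -> illegal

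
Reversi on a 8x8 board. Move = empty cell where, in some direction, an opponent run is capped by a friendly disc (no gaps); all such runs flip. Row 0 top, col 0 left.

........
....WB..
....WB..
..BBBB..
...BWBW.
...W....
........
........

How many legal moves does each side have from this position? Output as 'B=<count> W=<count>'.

Answer: B=10 W=7

Derivation:
-- B to move --
(0,3): flips 1 -> legal
(0,4): flips 2 -> legal
(0,5): no bracket -> illegal
(1,3): flips 2 -> legal
(2,3): flips 1 -> legal
(3,6): no bracket -> illegal
(3,7): no bracket -> illegal
(4,2): no bracket -> illegal
(4,7): flips 1 -> legal
(5,2): no bracket -> illegal
(5,4): flips 1 -> legal
(5,5): flips 1 -> legal
(5,6): no bracket -> illegal
(5,7): flips 1 -> legal
(6,2): flips 2 -> legal
(6,3): flips 1 -> legal
(6,4): no bracket -> illegal
B mobility = 10
-- W to move --
(0,4): no bracket -> illegal
(0,5): no bracket -> illegal
(0,6): flips 1 -> legal
(1,6): flips 1 -> legal
(2,1): no bracket -> illegal
(2,2): flips 1 -> legal
(2,3): flips 2 -> legal
(2,6): flips 2 -> legal
(3,1): no bracket -> illegal
(3,6): flips 1 -> legal
(4,1): no bracket -> illegal
(4,2): flips 2 -> legal
(5,2): no bracket -> illegal
(5,4): no bracket -> illegal
(5,5): no bracket -> illegal
(5,6): no bracket -> illegal
W mobility = 7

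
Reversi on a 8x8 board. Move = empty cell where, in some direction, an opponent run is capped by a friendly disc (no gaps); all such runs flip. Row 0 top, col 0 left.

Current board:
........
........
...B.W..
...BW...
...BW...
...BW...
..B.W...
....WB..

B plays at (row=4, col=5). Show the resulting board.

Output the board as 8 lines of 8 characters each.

Place B at (4,5); scan 8 dirs for brackets.
Dir NW: opp run (3,4) capped by B -> flip
Dir N: first cell '.' (not opp) -> no flip
Dir NE: first cell '.' (not opp) -> no flip
Dir W: opp run (4,4) capped by B -> flip
Dir E: first cell '.' (not opp) -> no flip
Dir SW: opp run (5,4), next='.' -> no flip
Dir S: first cell '.' (not opp) -> no flip
Dir SE: first cell '.' (not opp) -> no flip
All flips: (3,4) (4,4)

Answer: ........
........
...B.W..
...BB...
...BBB..
...BW...
..B.W...
....WB..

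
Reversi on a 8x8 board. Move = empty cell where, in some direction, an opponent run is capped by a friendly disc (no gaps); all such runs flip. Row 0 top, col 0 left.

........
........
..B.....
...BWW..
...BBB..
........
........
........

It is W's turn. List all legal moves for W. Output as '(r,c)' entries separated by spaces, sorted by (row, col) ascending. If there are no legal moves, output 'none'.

(1,1): no bracket -> illegal
(1,2): no bracket -> illegal
(1,3): no bracket -> illegal
(2,1): no bracket -> illegal
(2,3): no bracket -> illegal
(2,4): no bracket -> illegal
(3,1): no bracket -> illegal
(3,2): flips 1 -> legal
(3,6): no bracket -> illegal
(4,2): no bracket -> illegal
(4,6): no bracket -> illegal
(5,2): flips 1 -> legal
(5,3): flips 1 -> legal
(5,4): flips 1 -> legal
(5,5): flips 1 -> legal
(5,6): flips 1 -> legal

Answer: (3,2) (5,2) (5,3) (5,4) (5,5) (5,6)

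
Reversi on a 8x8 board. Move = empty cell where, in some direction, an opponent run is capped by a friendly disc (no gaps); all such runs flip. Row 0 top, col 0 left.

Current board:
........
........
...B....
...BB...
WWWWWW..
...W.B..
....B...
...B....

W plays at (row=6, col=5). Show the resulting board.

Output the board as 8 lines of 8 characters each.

Place W at (6,5); scan 8 dirs for brackets.
Dir NW: first cell '.' (not opp) -> no flip
Dir N: opp run (5,5) capped by W -> flip
Dir NE: first cell '.' (not opp) -> no flip
Dir W: opp run (6,4), next='.' -> no flip
Dir E: first cell '.' (not opp) -> no flip
Dir SW: first cell '.' (not opp) -> no flip
Dir S: first cell '.' (not opp) -> no flip
Dir SE: first cell '.' (not opp) -> no flip
All flips: (5,5)

Answer: ........
........
...B....
...BB...
WWWWWW..
...W.W..
....BW..
...B....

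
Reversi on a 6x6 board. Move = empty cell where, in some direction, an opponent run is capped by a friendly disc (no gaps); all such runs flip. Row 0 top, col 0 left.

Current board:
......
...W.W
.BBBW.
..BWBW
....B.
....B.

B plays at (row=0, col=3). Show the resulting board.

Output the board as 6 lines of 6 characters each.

Answer: ...B..
...B.W
.BBBW.
..BWBW
....B.
....B.

Derivation:
Place B at (0,3); scan 8 dirs for brackets.
Dir NW: edge -> no flip
Dir N: edge -> no flip
Dir NE: edge -> no flip
Dir W: first cell '.' (not opp) -> no flip
Dir E: first cell '.' (not opp) -> no flip
Dir SW: first cell '.' (not opp) -> no flip
Dir S: opp run (1,3) capped by B -> flip
Dir SE: first cell '.' (not opp) -> no flip
All flips: (1,3)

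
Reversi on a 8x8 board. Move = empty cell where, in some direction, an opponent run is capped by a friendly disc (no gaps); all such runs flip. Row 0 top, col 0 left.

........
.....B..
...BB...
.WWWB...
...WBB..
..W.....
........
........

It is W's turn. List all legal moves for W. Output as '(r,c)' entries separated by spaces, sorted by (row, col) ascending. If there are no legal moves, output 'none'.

(0,4): no bracket -> illegal
(0,5): no bracket -> illegal
(0,6): flips 2 -> legal
(1,2): no bracket -> illegal
(1,3): flips 1 -> legal
(1,4): flips 1 -> legal
(1,6): no bracket -> illegal
(2,2): no bracket -> illegal
(2,5): flips 1 -> legal
(2,6): no bracket -> illegal
(3,5): flips 1 -> legal
(3,6): no bracket -> illegal
(4,6): flips 2 -> legal
(5,3): no bracket -> illegal
(5,4): no bracket -> illegal
(5,5): flips 1 -> legal
(5,6): no bracket -> illegal

Answer: (0,6) (1,3) (1,4) (2,5) (3,5) (4,6) (5,5)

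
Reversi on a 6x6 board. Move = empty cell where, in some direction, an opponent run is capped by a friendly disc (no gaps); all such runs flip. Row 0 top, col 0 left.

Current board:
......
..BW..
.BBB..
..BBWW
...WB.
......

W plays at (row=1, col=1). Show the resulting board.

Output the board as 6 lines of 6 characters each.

Answer: ......
.WWW..
.BBB..
..BBWW
...WB.
......

Derivation:
Place W at (1,1); scan 8 dirs for brackets.
Dir NW: first cell '.' (not opp) -> no flip
Dir N: first cell '.' (not opp) -> no flip
Dir NE: first cell '.' (not opp) -> no flip
Dir W: first cell '.' (not opp) -> no flip
Dir E: opp run (1,2) capped by W -> flip
Dir SW: first cell '.' (not opp) -> no flip
Dir S: opp run (2,1), next='.' -> no flip
Dir SE: opp run (2,2) (3,3) (4,4), next='.' -> no flip
All flips: (1,2)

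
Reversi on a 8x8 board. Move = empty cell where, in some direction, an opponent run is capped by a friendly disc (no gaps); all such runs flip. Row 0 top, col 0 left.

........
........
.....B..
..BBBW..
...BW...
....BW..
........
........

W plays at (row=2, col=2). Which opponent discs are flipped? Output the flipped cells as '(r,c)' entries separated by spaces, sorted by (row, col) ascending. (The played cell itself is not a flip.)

Dir NW: first cell '.' (not opp) -> no flip
Dir N: first cell '.' (not opp) -> no flip
Dir NE: first cell '.' (not opp) -> no flip
Dir W: first cell '.' (not opp) -> no flip
Dir E: first cell '.' (not opp) -> no flip
Dir SW: first cell '.' (not opp) -> no flip
Dir S: opp run (3,2), next='.' -> no flip
Dir SE: opp run (3,3) capped by W -> flip

Answer: (3,3)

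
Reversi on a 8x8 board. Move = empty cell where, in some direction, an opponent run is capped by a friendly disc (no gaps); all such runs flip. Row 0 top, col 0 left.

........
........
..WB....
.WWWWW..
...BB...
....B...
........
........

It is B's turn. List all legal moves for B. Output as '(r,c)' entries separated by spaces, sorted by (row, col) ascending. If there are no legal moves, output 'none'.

Answer: (1,1) (2,1) (2,4) (2,5) (2,6) (4,1) (4,5)

Derivation:
(1,1): flips 2 -> legal
(1,2): no bracket -> illegal
(1,3): no bracket -> illegal
(2,0): no bracket -> illegal
(2,1): flips 2 -> legal
(2,4): flips 1 -> legal
(2,5): flips 1 -> legal
(2,6): flips 1 -> legal
(3,0): no bracket -> illegal
(3,6): no bracket -> illegal
(4,0): no bracket -> illegal
(4,1): flips 1 -> legal
(4,2): no bracket -> illegal
(4,5): flips 1 -> legal
(4,6): no bracket -> illegal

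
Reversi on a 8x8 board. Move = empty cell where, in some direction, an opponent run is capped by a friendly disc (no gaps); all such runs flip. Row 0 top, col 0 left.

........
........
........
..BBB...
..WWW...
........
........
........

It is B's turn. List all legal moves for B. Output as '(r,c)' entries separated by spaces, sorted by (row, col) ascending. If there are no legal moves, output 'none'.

(3,1): no bracket -> illegal
(3,5): no bracket -> illegal
(4,1): no bracket -> illegal
(4,5): no bracket -> illegal
(5,1): flips 1 -> legal
(5,2): flips 2 -> legal
(5,3): flips 1 -> legal
(5,4): flips 2 -> legal
(5,5): flips 1 -> legal

Answer: (5,1) (5,2) (5,3) (5,4) (5,5)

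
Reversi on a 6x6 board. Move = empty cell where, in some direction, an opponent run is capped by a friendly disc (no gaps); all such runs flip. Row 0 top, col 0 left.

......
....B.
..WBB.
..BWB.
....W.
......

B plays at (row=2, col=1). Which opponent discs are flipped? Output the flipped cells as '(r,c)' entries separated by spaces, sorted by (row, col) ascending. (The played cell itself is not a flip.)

Dir NW: first cell '.' (not opp) -> no flip
Dir N: first cell '.' (not opp) -> no flip
Dir NE: first cell '.' (not opp) -> no flip
Dir W: first cell '.' (not opp) -> no flip
Dir E: opp run (2,2) capped by B -> flip
Dir SW: first cell '.' (not opp) -> no flip
Dir S: first cell '.' (not opp) -> no flip
Dir SE: first cell 'B' (not opp) -> no flip

Answer: (2,2)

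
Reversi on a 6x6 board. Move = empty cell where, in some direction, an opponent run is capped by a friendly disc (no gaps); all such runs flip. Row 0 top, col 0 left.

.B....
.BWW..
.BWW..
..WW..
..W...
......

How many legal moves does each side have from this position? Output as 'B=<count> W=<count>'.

-- B to move --
(0,2): no bracket -> illegal
(0,3): flips 1 -> legal
(0,4): no bracket -> illegal
(1,4): flips 2 -> legal
(2,4): flips 2 -> legal
(3,1): no bracket -> illegal
(3,4): flips 2 -> legal
(4,1): no bracket -> illegal
(4,3): flips 1 -> legal
(4,4): flips 2 -> legal
(5,1): no bracket -> illegal
(5,2): no bracket -> illegal
(5,3): no bracket -> illegal
B mobility = 6
-- W to move --
(0,0): flips 1 -> legal
(0,2): no bracket -> illegal
(1,0): flips 2 -> legal
(2,0): flips 1 -> legal
(3,0): flips 1 -> legal
(3,1): no bracket -> illegal
W mobility = 4

Answer: B=6 W=4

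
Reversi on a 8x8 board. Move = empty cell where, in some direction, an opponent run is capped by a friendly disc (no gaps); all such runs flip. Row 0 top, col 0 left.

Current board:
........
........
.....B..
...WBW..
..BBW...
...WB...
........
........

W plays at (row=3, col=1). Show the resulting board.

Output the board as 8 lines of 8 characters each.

Place W at (3,1); scan 8 dirs for brackets.
Dir NW: first cell '.' (not opp) -> no flip
Dir N: first cell '.' (not opp) -> no flip
Dir NE: first cell '.' (not opp) -> no flip
Dir W: first cell '.' (not opp) -> no flip
Dir E: first cell '.' (not opp) -> no flip
Dir SW: first cell '.' (not opp) -> no flip
Dir S: first cell '.' (not opp) -> no flip
Dir SE: opp run (4,2) capped by W -> flip
All flips: (4,2)

Answer: ........
........
.....B..
.W.WBW..
..WBW...
...WB...
........
........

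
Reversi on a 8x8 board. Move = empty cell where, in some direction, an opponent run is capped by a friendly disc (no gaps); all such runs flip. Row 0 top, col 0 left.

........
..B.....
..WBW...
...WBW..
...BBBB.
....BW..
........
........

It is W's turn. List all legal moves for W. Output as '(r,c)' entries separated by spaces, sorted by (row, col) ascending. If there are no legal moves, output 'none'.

(0,1): no bracket -> illegal
(0,2): flips 1 -> legal
(0,3): no bracket -> illegal
(1,1): no bracket -> illegal
(1,3): flips 1 -> legal
(1,4): no bracket -> illegal
(2,1): no bracket -> illegal
(2,5): no bracket -> illegal
(3,2): no bracket -> illegal
(3,6): no bracket -> illegal
(3,7): flips 1 -> legal
(4,2): no bracket -> illegal
(4,7): no bracket -> illegal
(5,2): no bracket -> illegal
(5,3): flips 3 -> legal
(5,6): no bracket -> illegal
(5,7): flips 1 -> legal
(6,3): no bracket -> illegal
(6,4): flips 3 -> legal
(6,5): no bracket -> illegal

Answer: (0,2) (1,3) (3,7) (5,3) (5,7) (6,4)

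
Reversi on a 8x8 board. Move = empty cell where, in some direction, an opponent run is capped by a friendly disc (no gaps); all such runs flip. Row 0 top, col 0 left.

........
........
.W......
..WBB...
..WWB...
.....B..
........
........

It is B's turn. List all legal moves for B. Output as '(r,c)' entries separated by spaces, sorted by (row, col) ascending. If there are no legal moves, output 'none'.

Answer: (3,1) (4,1) (5,1) (5,2) (5,3)

Derivation:
(1,0): no bracket -> illegal
(1,1): no bracket -> illegal
(1,2): no bracket -> illegal
(2,0): no bracket -> illegal
(2,2): no bracket -> illegal
(2,3): no bracket -> illegal
(3,0): no bracket -> illegal
(3,1): flips 1 -> legal
(4,1): flips 2 -> legal
(5,1): flips 1 -> legal
(5,2): flips 1 -> legal
(5,3): flips 1 -> legal
(5,4): no bracket -> illegal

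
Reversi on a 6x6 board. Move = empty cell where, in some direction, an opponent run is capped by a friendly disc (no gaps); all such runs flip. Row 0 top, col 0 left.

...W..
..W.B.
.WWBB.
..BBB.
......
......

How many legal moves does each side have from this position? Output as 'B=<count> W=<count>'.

Answer: B=5 W=5

Derivation:
-- B to move --
(0,1): flips 1 -> legal
(0,2): flips 2 -> legal
(0,4): no bracket -> illegal
(1,0): flips 1 -> legal
(1,1): flips 1 -> legal
(1,3): no bracket -> illegal
(2,0): flips 2 -> legal
(3,0): no bracket -> illegal
(3,1): no bracket -> illegal
B mobility = 5
-- W to move --
(0,4): no bracket -> illegal
(0,5): no bracket -> illegal
(1,3): no bracket -> illegal
(1,5): no bracket -> illegal
(2,5): flips 3 -> legal
(3,1): no bracket -> illegal
(3,5): no bracket -> illegal
(4,1): no bracket -> illegal
(4,2): flips 1 -> legal
(4,3): flips 1 -> legal
(4,4): flips 1 -> legal
(4,5): flips 2 -> legal
W mobility = 5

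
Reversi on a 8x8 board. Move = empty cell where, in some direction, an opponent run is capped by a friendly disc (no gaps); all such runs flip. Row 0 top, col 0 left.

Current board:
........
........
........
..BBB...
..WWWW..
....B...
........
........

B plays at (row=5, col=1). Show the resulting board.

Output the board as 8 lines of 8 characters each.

Answer: ........
........
........
..BBB...
..BWWW..
.B..B...
........
........

Derivation:
Place B at (5,1); scan 8 dirs for brackets.
Dir NW: first cell '.' (not opp) -> no flip
Dir N: first cell '.' (not opp) -> no flip
Dir NE: opp run (4,2) capped by B -> flip
Dir W: first cell '.' (not opp) -> no flip
Dir E: first cell '.' (not opp) -> no flip
Dir SW: first cell '.' (not opp) -> no flip
Dir S: first cell '.' (not opp) -> no flip
Dir SE: first cell '.' (not opp) -> no flip
All flips: (4,2)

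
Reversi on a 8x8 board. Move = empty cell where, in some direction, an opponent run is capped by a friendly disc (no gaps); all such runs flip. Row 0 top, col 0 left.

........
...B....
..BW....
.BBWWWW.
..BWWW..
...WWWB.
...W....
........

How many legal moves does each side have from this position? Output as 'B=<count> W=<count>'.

Answer: B=10 W=9

Derivation:
-- B to move --
(1,2): flips 3 -> legal
(1,4): flips 1 -> legal
(2,4): flips 2 -> legal
(2,5): no bracket -> illegal
(2,6): no bracket -> illegal
(2,7): no bracket -> illegal
(3,7): flips 4 -> legal
(4,6): flips 3 -> legal
(4,7): no bracket -> illegal
(5,2): flips 3 -> legal
(6,2): no bracket -> illegal
(6,4): flips 1 -> legal
(6,5): flips 2 -> legal
(6,6): flips 3 -> legal
(7,2): no bracket -> illegal
(7,3): flips 5 -> legal
(7,4): no bracket -> illegal
B mobility = 10
-- W to move --
(0,2): no bracket -> illegal
(0,3): flips 1 -> legal
(0,4): no bracket -> illegal
(1,1): flips 1 -> legal
(1,2): no bracket -> illegal
(1,4): no bracket -> illegal
(2,0): flips 2 -> legal
(2,1): flips 2 -> legal
(2,4): no bracket -> illegal
(3,0): flips 2 -> legal
(4,0): no bracket -> illegal
(4,1): flips 2 -> legal
(4,6): no bracket -> illegal
(4,7): no bracket -> illegal
(5,1): flips 1 -> legal
(5,2): no bracket -> illegal
(5,7): flips 1 -> legal
(6,5): no bracket -> illegal
(6,6): no bracket -> illegal
(6,7): flips 1 -> legal
W mobility = 9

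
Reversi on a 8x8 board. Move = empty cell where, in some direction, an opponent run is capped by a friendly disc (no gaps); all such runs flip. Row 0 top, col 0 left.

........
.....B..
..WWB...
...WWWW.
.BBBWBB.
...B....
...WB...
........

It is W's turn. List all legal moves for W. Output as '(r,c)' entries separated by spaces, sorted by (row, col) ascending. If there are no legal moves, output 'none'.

Answer: (0,6) (1,3) (1,4) (2,5) (4,0) (4,7) (5,1) (5,2) (5,4) (5,5) (5,6) (5,7) (6,2) (6,5)

Derivation:
(0,4): no bracket -> illegal
(0,5): no bracket -> illegal
(0,6): flips 2 -> legal
(1,3): flips 1 -> legal
(1,4): flips 1 -> legal
(1,6): no bracket -> illegal
(2,5): flips 1 -> legal
(2,6): no bracket -> illegal
(3,0): no bracket -> illegal
(3,1): no bracket -> illegal
(3,2): no bracket -> illegal
(3,7): no bracket -> illegal
(4,0): flips 3 -> legal
(4,7): flips 2 -> legal
(5,0): no bracket -> illegal
(5,1): flips 1 -> legal
(5,2): flips 1 -> legal
(5,4): flips 1 -> legal
(5,5): flips 1 -> legal
(5,6): flips 2 -> legal
(5,7): flips 1 -> legal
(6,2): flips 1 -> legal
(6,5): flips 1 -> legal
(7,3): no bracket -> illegal
(7,4): no bracket -> illegal
(7,5): no bracket -> illegal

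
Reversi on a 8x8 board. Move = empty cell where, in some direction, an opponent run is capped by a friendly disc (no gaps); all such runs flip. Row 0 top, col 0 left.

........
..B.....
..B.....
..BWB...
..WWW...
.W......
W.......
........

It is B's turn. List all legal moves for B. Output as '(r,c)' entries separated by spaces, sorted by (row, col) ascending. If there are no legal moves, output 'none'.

(2,3): no bracket -> illegal
(2,4): no bracket -> illegal
(3,1): no bracket -> illegal
(3,5): no bracket -> illegal
(4,0): no bracket -> illegal
(4,1): no bracket -> illegal
(4,5): no bracket -> illegal
(5,0): no bracket -> illegal
(5,2): flips 2 -> legal
(5,3): no bracket -> illegal
(5,4): flips 2 -> legal
(5,5): flips 2 -> legal
(6,1): no bracket -> illegal
(6,2): no bracket -> illegal
(7,0): no bracket -> illegal
(7,1): no bracket -> illegal

Answer: (5,2) (5,4) (5,5)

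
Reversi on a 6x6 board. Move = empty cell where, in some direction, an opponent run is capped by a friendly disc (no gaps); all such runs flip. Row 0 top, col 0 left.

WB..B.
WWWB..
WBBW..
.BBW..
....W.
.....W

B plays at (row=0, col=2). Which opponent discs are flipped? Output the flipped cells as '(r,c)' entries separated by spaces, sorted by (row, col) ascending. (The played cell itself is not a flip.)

Answer: (1,2)

Derivation:
Dir NW: edge -> no flip
Dir N: edge -> no flip
Dir NE: edge -> no flip
Dir W: first cell 'B' (not opp) -> no flip
Dir E: first cell '.' (not opp) -> no flip
Dir SW: opp run (1,1) (2,0), next=edge -> no flip
Dir S: opp run (1,2) capped by B -> flip
Dir SE: first cell 'B' (not opp) -> no flip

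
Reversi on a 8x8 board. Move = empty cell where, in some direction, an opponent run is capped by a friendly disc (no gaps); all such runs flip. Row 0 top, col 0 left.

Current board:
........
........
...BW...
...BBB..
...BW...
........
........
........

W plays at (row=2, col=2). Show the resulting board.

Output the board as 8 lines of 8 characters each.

Answer: ........
........
..WWW...
...WBB..
...BW...
........
........
........

Derivation:
Place W at (2,2); scan 8 dirs for brackets.
Dir NW: first cell '.' (not opp) -> no flip
Dir N: first cell '.' (not opp) -> no flip
Dir NE: first cell '.' (not opp) -> no flip
Dir W: first cell '.' (not opp) -> no flip
Dir E: opp run (2,3) capped by W -> flip
Dir SW: first cell '.' (not opp) -> no flip
Dir S: first cell '.' (not opp) -> no flip
Dir SE: opp run (3,3) capped by W -> flip
All flips: (2,3) (3,3)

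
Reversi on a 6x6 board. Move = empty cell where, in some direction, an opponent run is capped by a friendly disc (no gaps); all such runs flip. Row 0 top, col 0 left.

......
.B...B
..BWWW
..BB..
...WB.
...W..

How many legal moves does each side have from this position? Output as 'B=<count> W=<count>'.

-- B to move --
(1,2): no bracket -> illegal
(1,3): flips 1 -> legal
(1,4): flips 1 -> legal
(3,4): no bracket -> illegal
(3,5): flips 1 -> legal
(4,2): flips 1 -> legal
(5,2): no bracket -> illegal
(5,4): flips 1 -> legal
B mobility = 5
-- W to move --
(0,0): no bracket -> illegal
(0,1): no bracket -> illegal
(0,2): no bracket -> illegal
(0,4): no bracket -> illegal
(0,5): flips 1 -> legal
(1,0): no bracket -> illegal
(1,2): no bracket -> illegal
(1,3): no bracket -> illegal
(1,4): no bracket -> illegal
(2,0): no bracket -> illegal
(2,1): flips 2 -> legal
(3,1): no bracket -> illegal
(3,4): no bracket -> illegal
(3,5): flips 1 -> legal
(4,1): flips 1 -> legal
(4,2): flips 1 -> legal
(4,5): flips 1 -> legal
(5,4): no bracket -> illegal
(5,5): no bracket -> illegal
W mobility = 6

Answer: B=5 W=6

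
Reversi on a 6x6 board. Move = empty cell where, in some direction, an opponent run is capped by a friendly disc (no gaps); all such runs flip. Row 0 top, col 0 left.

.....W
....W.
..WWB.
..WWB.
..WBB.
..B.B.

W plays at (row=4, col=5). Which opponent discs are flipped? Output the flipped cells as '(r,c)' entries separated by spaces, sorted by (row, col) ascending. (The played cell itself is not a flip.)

Dir NW: opp run (3,4) capped by W -> flip
Dir N: first cell '.' (not opp) -> no flip
Dir NE: edge -> no flip
Dir W: opp run (4,4) (4,3) capped by W -> flip
Dir E: edge -> no flip
Dir SW: opp run (5,4), next=edge -> no flip
Dir S: first cell '.' (not opp) -> no flip
Dir SE: edge -> no flip

Answer: (3,4) (4,3) (4,4)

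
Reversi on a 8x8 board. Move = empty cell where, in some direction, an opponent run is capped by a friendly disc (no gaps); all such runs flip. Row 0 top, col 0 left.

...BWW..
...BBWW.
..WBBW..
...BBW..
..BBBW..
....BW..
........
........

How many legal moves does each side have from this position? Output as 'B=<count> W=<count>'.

Answer: B=11 W=9

Derivation:
-- B to move --
(0,6): flips 3 -> legal
(0,7): flips 2 -> legal
(1,1): flips 1 -> legal
(1,2): no bracket -> illegal
(1,7): flips 2 -> legal
(2,1): flips 1 -> legal
(2,6): flips 2 -> legal
(2,7): no bracket -> illegal
(3,1): flips 1 -> legal
(3,2): no bracket -> illegal
(3,6): flips 3 -> legal
(4,6): flips 2 -> legal
(5,6): flips 2 -> legal
(6,4): no bracket -> illegal
(6,5): no bracket -> illegal
(6,6): flips 1 -> legal
B mobility = 11
-- W to move --
(0,2): flips 3 -> legal
(1,2): flips 4 -> legal
(3,1): no bracket -> illegal
(3,2): flips 4 -> legal
(4,1): flips 3 -> legal
(5,1): flips 3 -> legal
(5,2): flips 2 -> legal
(5,3): flips 2 -> legal
(6,3): flips 1 -> legal
(6,4): flips 5 -> legal
(6,5): no bracket -> illegal
W mobility = 9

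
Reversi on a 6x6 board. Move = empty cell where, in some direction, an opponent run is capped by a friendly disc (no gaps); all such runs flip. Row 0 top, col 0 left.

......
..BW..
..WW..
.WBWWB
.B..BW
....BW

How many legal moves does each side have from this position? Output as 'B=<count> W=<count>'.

-- B to move --
(0,2): no bracket -> illegal
(0,3): no bracket -> illegal
(0,4): no bracket -> illegal
(1,1): flips 2 -> legal
(1,4): flips 2 -> legal
(2,0): no bracket -> illegal
(2,1): flips 1 -> legal
(2,4): flips 1 -> legal
(2,5): no bracket -> illegal
(3,0): flips 1 -> legal
(4,0): no bracket -> illegal
(4,2): no bracket -> illegal
(4,3): no bracket -> illegal
B mobility = 5
-- W to move --
(0,1): flips 1 -> legal
(0,2): flips 1 -> legal
(0,3): no bracket -> illegal
(1,1): flips 1 -> legal
(2,1): no bracket -> illegal
(2,4): no bracket -> illegal
(2,5): flips 1 -> legal
(3,0): no bracket -> illegal
(4,0): no bracket -> illegal
(4,2): flips 1 -> legal
(4,3): flips 1 -> legal
(5,0): flips 2 -> legal
(5,1): flips 1 -> legal
(5,2): no bracket -> illegal
(5,3): flips 1 -> legal
W mobility = 9

Answer: B=5 W=9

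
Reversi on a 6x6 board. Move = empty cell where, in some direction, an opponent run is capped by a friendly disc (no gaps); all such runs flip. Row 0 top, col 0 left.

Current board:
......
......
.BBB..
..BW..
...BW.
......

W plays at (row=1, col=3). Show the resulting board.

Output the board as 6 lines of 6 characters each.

Answer: ......
...W..
.BBW..
..BW..
...BW.
......

Derivation:
Place W at (1,3); scan 8 dirs for brackets.
Dir NW: first cell '.' (not opp) -> no flip
Dir N: first cell '.' (not opp) -> no flip
Dir NE: first cell '.' (not opp) -> no flip
Dir W: first cell '.' (not opp) -> no flip
Dir E: first cell '.' (not opp) -> no flip
Dir SW: opp run (2,2), next='.' -> no flip
Dir S: opp run (2,3) capped by W -> flip
Dir SE: first cell '.' (not opp) -> no flip
All flips: (2,3)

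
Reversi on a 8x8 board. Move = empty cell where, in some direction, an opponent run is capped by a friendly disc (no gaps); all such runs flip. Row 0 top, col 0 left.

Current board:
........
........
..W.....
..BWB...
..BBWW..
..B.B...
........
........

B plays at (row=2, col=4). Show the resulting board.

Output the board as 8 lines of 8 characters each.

Place B at (2,4); scan 8 dirs for brackets.
Dir NW: first cell '.' (not opp) -> no flip
Dir N: first cell '.' (not opp) -> no flip
Dir NE: first cell '.' (not opp) -> no flip
Dir W: first cell '.' (not opp) -> no flip
Dir E: first cell '.' (not opp) -> no flip
Dir SW: opp run (3,3) capped by B -> flip
Dir S: first cell 'B' (not opp) -> no flip
Dir SE: first cell '.' (not opp) -> no flip
All flips: (3,3)

Answer: ........
........
..W.B...
..BBB...
..BBWW..
..B.B...
........
........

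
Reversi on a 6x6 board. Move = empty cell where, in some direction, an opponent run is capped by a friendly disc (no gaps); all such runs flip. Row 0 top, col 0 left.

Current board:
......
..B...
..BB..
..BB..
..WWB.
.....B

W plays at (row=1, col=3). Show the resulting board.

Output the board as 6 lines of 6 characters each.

Answer: ......
..BW..
..BW..
..BW..
..WWB.
.....B

Derivation:
Place W at (1,3); scan 8 dirs for brackets.
Dir NW: first cell '.' (not opp) -> no flip
Dir N: first cell '.' (not opp) -> no flip
Dir NE: first cell '.' (not opp) -> no flip
Dir W: opp run (1,2), next='.' -> no flip
Dir E: first cell '.' (not opp) -> no flip
Dir SW: opp run (2,2), next='.' -> no flip
Dir S: opp run (2,3) (3,3) capped by W -> flip
Dir SE: first cell '.' (not opp) -> no flip
All flips: (2,3) (3,3)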